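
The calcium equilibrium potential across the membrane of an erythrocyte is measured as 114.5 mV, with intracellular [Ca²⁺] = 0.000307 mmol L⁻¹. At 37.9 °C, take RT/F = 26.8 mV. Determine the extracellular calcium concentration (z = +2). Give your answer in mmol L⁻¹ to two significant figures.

1.6 mmol L⁻¹

Nernst: E = (26.8/2) · ln([out]/[in]), so ln([out]/[in]) = 114.5 × 2 / 26.8 = 8.5448.
[out]/[in] = e^(8.5448) = 5140.
[out] = 5140 × 0.000307 = 1.578 mmol L⁻¹.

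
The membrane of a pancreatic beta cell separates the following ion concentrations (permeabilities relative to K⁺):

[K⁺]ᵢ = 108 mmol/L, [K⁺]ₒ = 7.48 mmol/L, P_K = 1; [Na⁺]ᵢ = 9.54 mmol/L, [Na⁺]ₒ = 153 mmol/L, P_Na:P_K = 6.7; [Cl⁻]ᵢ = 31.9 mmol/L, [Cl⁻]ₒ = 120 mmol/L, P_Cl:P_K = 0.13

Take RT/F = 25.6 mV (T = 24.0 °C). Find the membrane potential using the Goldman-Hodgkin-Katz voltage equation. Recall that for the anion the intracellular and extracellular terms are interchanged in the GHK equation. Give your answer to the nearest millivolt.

Vm = 25.6 · ln[(Σ P·[cation]ₒ + Σ P·[anion]ᵢ) / (Σ P·[cation]ᵢ + Σ P·[anion]ₒ)]
Numerator = 1×7.48 + 6.7×153 + 0.13×31.9 = 1037
Denominator = 1×108 + 6.7×9.54 + 0.13×120 = 187.5
Vm = 25.6 · ln(5.5287) = 25.6 × (1.7099) = 43.77 mV

44 mV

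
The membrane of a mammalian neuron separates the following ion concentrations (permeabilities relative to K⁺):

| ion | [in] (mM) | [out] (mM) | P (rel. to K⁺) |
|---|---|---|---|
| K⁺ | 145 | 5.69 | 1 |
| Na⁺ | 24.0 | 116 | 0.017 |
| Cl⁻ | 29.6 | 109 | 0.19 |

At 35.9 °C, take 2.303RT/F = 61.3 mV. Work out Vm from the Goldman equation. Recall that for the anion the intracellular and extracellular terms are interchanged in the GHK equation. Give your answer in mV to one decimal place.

Vm = 61.3 · log₁₀[(Σ P·[cation]ₒ + Σ P·[anion]ᵢ) / (Σ P·[cation]ᵢ + Σ P·[anion]ₒ)]
Numerator = 1×5.69 + 0.017×116 + 0.19×29.6 = 13.29
Denominator = 1×145 + 0.017×24.0 + 0.19×109 = 166.1
Vm = 61.3 · log₁₀(0.079979) = 61.3 × (-1.0970) = -67.25 mV

-67.2 mV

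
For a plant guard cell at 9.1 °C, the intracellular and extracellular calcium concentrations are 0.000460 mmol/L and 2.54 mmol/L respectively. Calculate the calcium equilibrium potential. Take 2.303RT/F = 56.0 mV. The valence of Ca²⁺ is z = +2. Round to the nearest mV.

E = (56.0/z) · log₁₀([Ca²⁺]_out/[Ca²⁺]_in) with z = +2.
= (56.0/2) · log₁₀(2.54/0.000460) = 28.00 · log₁₀(5522)
= 28.00 · (3.7421) = 104.78 mV

105 mV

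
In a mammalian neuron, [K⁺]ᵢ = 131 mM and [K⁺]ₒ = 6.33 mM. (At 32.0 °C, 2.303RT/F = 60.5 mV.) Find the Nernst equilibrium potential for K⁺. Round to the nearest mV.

-80 mV

E = (60.5/z) · log₁₀([K⁺]_out/[K⁺]_in) with z = +1.
= (60.5/1) · log₁₀(6.33/131) = 60.50 · log₁₀(0.04832)
= 60.50 · (-1.3159) = -79.61 mV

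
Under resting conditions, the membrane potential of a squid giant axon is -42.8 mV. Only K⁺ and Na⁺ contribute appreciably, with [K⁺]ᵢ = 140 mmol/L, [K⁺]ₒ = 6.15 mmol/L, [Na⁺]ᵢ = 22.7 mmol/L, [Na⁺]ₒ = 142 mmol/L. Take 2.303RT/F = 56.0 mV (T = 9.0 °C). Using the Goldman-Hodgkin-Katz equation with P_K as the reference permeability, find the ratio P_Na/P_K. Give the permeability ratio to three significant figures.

0.130

Let α = P_Na/P_K. GHK: Vm = 56.0·log₁₀[(Kₒ + α·Naₒ)/(Kᵢ + α·Naᵢ)].
10^(Vm/56.0) = 10^(-42.8/56.0) = 0.17207
So 0.17207·(Kᵢ + α·Naᵢ) = Kₒ + α·Naₒ → α = (0.17207·140.0 − 6.15) / (142.0 − 0.17207·22.7)
α = (24.09 − 6.15) / (142.0 − 3.906) = 17.94/138.1 = 0.1299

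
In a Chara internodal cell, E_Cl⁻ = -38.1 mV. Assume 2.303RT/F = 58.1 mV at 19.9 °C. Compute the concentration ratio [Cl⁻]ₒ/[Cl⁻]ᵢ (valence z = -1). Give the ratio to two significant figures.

4.5

log₁₀([out]/[in]) = E·z/(58.1) = -38.1 × -1 / 58.1 = 0.6558
[out]/[in] = 10^(0.6558) = 4.527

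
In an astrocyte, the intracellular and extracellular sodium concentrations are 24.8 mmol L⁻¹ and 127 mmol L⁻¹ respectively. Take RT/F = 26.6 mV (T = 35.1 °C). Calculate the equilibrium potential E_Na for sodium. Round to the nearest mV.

43 mV

E = (26.6/z) · ln([Na⁺]_out/[Na⁺]_in) with z = +1.
= (26.6/1) · ln(127/24.8) = 26.60 · ln(5.121)
= 26.60 · (1.6333) = 43.45 mV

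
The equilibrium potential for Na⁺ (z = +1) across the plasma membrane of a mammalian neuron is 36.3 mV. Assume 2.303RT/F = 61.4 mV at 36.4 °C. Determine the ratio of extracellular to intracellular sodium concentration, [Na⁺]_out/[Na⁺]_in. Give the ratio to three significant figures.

3.90

log₁₀([out]/[in]) = E·z/(61.4) = 36.3 × 1 / 61.4 = 0.5912
[out]/[in] = 10^(0.5912) = 3.901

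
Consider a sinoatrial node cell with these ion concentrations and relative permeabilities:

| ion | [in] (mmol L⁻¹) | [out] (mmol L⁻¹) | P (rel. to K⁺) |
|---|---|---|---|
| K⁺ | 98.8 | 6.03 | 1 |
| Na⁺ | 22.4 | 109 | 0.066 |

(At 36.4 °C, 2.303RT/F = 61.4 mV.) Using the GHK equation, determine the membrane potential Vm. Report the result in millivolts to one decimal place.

-54.0 mV

Vm = 61.4 · log₁₀[(Σ P·[cation]ₒ + Σ P·[anion]ᵢ) / (Σ P·[cation]ᵢ + Σ P·[anion]ₒ)]
Numerator = 1×6.03 + 0.066×109 = 13.22
Denominator = 1×98.8 + 0.066×22.4 = 100.3
Vm = 61.4 · log₁₀(0.13187) = 61.4 × (-0.8798) = -54.02 mV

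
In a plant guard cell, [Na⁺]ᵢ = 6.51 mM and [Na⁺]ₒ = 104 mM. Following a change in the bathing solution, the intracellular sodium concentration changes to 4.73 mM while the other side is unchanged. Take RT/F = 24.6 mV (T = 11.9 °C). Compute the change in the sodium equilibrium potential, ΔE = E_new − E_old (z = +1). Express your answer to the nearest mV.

8 mV

E_old = (24.6/1)·ln(104/6.51) = 68.17 mV
E_new = (24.6/1)·ln(104/4.73) = 76.03 mV
ΔE = 76.03 − (68.17) = 7.86 mV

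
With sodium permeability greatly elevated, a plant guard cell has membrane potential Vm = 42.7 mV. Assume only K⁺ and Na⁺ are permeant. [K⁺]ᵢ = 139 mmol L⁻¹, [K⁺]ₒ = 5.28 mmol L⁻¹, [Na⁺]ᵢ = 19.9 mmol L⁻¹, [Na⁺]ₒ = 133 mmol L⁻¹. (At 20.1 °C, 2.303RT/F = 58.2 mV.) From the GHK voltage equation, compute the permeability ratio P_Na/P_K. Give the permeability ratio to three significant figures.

Let α = P_Na/P_K. GHK: Vm = 58.2·log₁₀[(Kₒ + α·Naₒ)/(Kᵢ + α·Naᵢ)].
10^(Vm/58.2) = 10^(42.7/58.2) = 5.416
So 5.416·(Kᵢ + α·Naᵢ) = Kₒ + α·Naₒ → α = (5.416·139.0 − 5.28) / (133.0 − 5.416·19.9)
α = (752.8 − 5.28) / (133.0 − 107.8) = 747.5/25.22 = 29.64

29.6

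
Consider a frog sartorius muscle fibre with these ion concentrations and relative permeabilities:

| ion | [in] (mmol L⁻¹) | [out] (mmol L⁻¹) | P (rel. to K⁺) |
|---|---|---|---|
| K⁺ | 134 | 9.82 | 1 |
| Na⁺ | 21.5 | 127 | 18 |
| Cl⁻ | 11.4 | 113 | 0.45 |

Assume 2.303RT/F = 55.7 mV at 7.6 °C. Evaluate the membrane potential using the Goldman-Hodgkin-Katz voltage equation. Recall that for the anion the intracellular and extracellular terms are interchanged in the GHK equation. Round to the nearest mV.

34 mV

Vm = 55.7 · log₁₀[(Σ P·[cation]ₒ + Σ P·[anion]ᵢ) / (Σ P·[cation]ᵢ + Σ P·[anion]ₒ)]
Numerator = 1×9.82 + 18×127 + 0.45×11.4 = 2301
Denominator = 1×134 + 18×21.5 + 0.45×113 = 571.9
Vm = 55.7 · log₁₀(4.0237) = 55.7 × (0.6046) = 33.68 mV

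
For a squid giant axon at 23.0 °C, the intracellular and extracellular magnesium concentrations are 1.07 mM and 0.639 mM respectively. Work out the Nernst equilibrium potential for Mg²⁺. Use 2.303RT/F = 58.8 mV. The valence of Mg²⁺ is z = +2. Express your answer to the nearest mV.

-7 mV

E = (58.8/z) · log₁₀([Mg²⁺]_out/[Mg²⁺]_in) with z = +2.
= (58.8/2) · log₁₀(0.639/1.07) = 29.40 · log₁₀(0.5972)
= 29.40 · (-0.2239) = -6.58 mV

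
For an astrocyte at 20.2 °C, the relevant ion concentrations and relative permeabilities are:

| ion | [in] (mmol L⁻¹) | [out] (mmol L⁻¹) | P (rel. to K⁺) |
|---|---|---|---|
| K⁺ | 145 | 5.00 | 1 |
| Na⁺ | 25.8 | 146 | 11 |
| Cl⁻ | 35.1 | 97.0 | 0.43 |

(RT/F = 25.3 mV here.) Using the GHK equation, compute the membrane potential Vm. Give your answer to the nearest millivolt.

Vm = 25.3 · ln[(Σ P·[cation]ₒ + Σ P·[anion]ᵢ) / (Σ P·[cation]ᵢ + Σ P·[anion]ₒ)]
Numerator = 1×5.00 + 11×146 + 0.43×35.1 = 1626
Denominator = 1×145 + 11×25.8 + 0.43×97.0 = 470.5
Vm = 25.3 · ln(3.456) = 25.3 × (1.2401) = 31.37 mV

31 mV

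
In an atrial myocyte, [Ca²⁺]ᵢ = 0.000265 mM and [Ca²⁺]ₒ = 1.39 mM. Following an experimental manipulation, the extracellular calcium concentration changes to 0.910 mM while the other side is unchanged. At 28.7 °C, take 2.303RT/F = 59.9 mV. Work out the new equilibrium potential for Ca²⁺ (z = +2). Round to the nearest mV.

After the shift: [Ca²⁺]_out = 0.910, [Ca²⁺]_in = 0.000265 mM.
E_new = (59.9/2)·log₁₀(0.910/0.000265) = 29.95 · (3.5358) = 105.90 mV

106 mV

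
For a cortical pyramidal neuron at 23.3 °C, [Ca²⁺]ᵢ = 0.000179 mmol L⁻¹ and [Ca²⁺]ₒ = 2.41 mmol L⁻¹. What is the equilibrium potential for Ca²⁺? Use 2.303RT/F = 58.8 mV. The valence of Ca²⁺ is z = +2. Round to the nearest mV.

E = (58.8/z) · log₁₀([Ca²⁺]_out/[Ca²⁺]_in) with z = +2.
= (58.8/2) · log₁₀(2.41/0.000179) = 29.40 · log₁₀(1.346e+04)
= 29.40 · (4.1292) = 121.40 mV

121 mV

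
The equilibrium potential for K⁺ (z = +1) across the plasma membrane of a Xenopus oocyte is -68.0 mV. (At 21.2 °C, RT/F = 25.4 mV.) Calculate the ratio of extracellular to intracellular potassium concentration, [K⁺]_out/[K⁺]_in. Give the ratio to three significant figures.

ln([out]/[in]) = E·z/(25.4) = -68.0 × 1 / 25.4 = -2.6772
[out]/[in] = e^(-2.6772) = 0.06876

0.0688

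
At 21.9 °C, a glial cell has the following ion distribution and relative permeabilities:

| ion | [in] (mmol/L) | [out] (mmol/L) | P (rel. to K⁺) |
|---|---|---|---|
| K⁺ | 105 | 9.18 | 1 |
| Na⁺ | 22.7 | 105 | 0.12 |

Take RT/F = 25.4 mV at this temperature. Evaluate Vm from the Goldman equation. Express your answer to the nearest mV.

-41 mV

Vm = 25.4 · ln[(Σ P·[cation]ₒ + Σ P·[anion]ᵢ) / (Σ P·[cation]ᵢ + Σ P·[anion]ₒ)]
Numerator = 1×9.18 + 0.12×105 = 21.78
Denominator = 1×105 + 0.12×22.7 = 107.7
Vm = 25.4 · ln(0.20218) = 25.4 × (-1.5986) = -40.60 mV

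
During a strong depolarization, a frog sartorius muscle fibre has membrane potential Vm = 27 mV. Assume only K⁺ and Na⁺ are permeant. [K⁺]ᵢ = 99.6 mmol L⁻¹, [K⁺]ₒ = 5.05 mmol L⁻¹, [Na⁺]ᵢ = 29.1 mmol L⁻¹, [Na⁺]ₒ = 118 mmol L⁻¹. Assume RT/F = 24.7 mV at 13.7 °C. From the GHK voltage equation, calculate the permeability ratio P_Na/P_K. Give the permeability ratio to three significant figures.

9.37

Let α = P_Na/P_K. GHK: Vm = 24.7·ln[(Kₒ + α·Naₒ)/(Kᵢ + α·Naᵢ)].
e^(Vm/24.7) = e^(27.0/24.7) = 2.9836
So 2.9836·(Kᵢ + α·Naᵢ) = Kₒ + α·Naₒ → α = (2.9836·99.6 − 5.05) / (118.0 − 2.9836·29.1)
α = (297.2 − 5.05) / (118.0 − 86.82) = 292.1/31.18 = 9.369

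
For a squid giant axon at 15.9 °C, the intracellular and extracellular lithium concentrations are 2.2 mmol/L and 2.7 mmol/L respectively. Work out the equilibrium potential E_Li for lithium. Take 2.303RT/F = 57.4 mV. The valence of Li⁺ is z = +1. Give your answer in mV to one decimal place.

5.1 mV

E = (57.4/z) · log₁₀([Li⁺]_out/[Li⁺]_in) with z = +1.
= (57.4/1) · log₁₀(2.7/2.2) = 57.40 · log₁₀(1.227)
= 57.40 · (0.0889) = 5.11 mV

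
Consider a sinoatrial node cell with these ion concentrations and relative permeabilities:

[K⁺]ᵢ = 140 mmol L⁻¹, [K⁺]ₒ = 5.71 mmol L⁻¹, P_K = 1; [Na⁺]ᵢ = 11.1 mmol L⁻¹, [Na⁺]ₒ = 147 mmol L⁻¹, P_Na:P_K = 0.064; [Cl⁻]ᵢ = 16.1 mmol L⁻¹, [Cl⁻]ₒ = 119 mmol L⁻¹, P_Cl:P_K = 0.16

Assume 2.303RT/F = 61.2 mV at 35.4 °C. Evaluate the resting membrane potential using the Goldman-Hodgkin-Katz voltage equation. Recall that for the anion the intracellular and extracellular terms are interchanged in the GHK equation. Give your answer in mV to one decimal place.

-58.5 mV

Vm = 61.2 · log₁₀[(Σ P·[cation]ₒ + Σ P·[anion]ᵢ) / (Σ P·[cation]ᵢ + Σ P·[anion]ₒ)]
Numerator = 1×5.71 + 0.064×147 + 0.16×16.1 = 17.69
Denominator = 1×140 + 0.064×11.1 + 0.16×119 = 159.8
Vm = 61.2 · log₁₀(0.11076) = 61.2 × (-0.9556) = -58.48 mV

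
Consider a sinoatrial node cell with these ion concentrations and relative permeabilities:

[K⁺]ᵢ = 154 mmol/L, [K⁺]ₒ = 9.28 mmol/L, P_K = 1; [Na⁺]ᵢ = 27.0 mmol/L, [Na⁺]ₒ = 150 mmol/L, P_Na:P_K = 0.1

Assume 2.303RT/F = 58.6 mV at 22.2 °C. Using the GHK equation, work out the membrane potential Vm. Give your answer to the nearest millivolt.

-47 mV

Vm = 58.6 · log₁₀[(Σ P·[cation]ₒ + Σ P·[anion]ᵢ) / (Σ P·[cation]ᵢ + Σ P·[anion]ₒ)]
Numerator = 1×9.28 + 0.1×150 = 24.28
Denominator = 1×154 + 0.1×27.0 = 156.7
Vm = 58.6 · log₁₀(0.15495) = 58.6 × (-0.8098) = -47.46 mV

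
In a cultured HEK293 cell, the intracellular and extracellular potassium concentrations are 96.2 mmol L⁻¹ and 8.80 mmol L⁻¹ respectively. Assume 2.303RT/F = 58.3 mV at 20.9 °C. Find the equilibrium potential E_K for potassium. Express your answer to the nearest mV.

E = (58.3/z) · log₁₀([K⁺]_out/[K⁺]_in) with z = +1.
= (58.3/1) · log₁₀(8.80/96.2) = 58.30 · log₁₀(0.09148)
= 58.30 · (-1.0387) = -60.56 mV

-61 mV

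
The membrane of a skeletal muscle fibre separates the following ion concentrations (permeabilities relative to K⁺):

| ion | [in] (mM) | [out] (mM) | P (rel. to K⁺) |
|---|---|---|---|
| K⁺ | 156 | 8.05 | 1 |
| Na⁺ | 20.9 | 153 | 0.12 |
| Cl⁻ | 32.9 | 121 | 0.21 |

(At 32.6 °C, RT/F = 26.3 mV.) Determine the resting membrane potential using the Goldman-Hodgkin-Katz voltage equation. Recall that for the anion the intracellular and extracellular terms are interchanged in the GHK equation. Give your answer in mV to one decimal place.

Vm = 26.3 · ln[(Σ P·[cation]ₒ + Σ P·[anion]ᵢ) / (Σ P·[cation]ᵢ + Σ P·[anion]ₒ)]
Numerator = 1×8.05 + 0.12×153 + 0.21×32.9 = 33.32
Denominator = 1×156 + 0.12×20.9 + 0.21×121 = 183.9
Vm = 26.3 · ln(0.18116) = 26.3 × (-1.7084) = -44.93 mV

-44.9 mV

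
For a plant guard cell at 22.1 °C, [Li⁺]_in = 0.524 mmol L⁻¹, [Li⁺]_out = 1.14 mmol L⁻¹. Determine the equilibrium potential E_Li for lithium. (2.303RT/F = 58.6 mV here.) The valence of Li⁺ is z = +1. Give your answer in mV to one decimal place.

19.8 mV

E = (58.6/z) · log₁₀([Li⁺]_out/[Li⁺]_in) with z = +1.
= (58.6/1) · log₁₀(1.14/0.524) = 58.60 · log₁₀(2.176)
= 58.60 · (0.3376) = 19.78 mV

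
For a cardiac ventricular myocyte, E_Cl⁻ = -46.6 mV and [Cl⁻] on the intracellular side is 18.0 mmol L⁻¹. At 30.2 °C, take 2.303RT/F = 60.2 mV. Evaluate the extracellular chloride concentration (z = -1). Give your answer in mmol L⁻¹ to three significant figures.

Nernst: E = (60.2/-1) · log₁₀([out]/[in]), so log₁₀([out]/[in]) = -46.6 × -1 / 60.2 = 0.7741.
[out]/[in] = 10^(0.7741) = 5.944.
[out] = 5.944 × 18.0 = 107 mmol L⁻¹.

107 mmol L⁻¹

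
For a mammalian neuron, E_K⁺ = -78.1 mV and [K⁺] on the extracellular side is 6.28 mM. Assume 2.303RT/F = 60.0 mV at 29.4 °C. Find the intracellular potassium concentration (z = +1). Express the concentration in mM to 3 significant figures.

Nernst: E = (60.0/1) · log₁₀([out]/[in]), so log₁₀([out]/[in]) = -78.1 × 1 / 60.0 = -1.3017.
[out]/[in] = 10^(-1.3017) = 0.04993.
[in] = 6.28 / 0.04993 = 125.8 mM.

126 mM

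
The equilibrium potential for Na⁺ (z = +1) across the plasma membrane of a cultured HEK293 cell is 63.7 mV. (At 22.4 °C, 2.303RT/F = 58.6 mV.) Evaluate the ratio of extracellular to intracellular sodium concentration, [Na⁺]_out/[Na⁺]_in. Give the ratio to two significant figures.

12

log₁₀([out]/[in]) = E·z/(58.6) = 63.7 × 1 / 58.6 = 1.0870
[out]/[in] = 10^(1.0870) = 12.22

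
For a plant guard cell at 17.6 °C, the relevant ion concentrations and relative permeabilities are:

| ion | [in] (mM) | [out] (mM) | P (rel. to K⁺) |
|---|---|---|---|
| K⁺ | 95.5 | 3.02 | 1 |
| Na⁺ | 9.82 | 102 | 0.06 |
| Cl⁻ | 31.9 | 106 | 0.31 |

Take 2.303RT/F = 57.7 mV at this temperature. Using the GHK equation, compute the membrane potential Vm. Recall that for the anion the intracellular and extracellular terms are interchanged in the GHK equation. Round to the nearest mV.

Vm = 57.7 · log₁₀[(Σ P·[cation]ₒ + Σ P·[anion]ᵢ) / (Σ P·[cation]ᵢ + Σ P·[anion]ₒ)]
Numerator = 1×3.02 + 0.06×102 + 0.31×31.9 = 19.03
Denominator = 1×95.5 + 0.06×9.82 + 0.31×106 = 128.9
Vm = 57.7 · log₁₀(0.14757) = 57.7 × (-0.8310) = -47.95 mV

-48 mV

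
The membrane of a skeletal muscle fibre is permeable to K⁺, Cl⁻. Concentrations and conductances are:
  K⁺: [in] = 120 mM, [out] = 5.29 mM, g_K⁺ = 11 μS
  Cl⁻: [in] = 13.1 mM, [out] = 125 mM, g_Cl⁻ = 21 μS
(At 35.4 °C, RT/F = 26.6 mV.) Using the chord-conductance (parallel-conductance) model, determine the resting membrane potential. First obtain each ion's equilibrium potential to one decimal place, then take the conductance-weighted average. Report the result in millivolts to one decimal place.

E_K⁺ = (26.6/1)·ln(5.29/120) = -83.0 mV
E_Cl⁻ = (26.6/-1)·ln(125/13.1) = -60.0 mV
Vm = (Σ gᵢEᵢ)/(Σ gᵢ) = (11·-83.0 + 21·-60.0) / (11 + 21)
= -2173.00 / 32 = -67.91 mV

-67.9 mV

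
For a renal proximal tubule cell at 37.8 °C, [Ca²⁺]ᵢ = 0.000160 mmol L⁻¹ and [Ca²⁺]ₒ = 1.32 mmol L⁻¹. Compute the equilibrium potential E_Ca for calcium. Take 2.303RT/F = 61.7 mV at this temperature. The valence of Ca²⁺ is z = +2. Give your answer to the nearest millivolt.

E = (61.7/z) · log₁₀([Ca²⁺]_out/[Ca²⁺]_in) with z = +2.
= (61.7/2) · log₁₀(1.32/0.000160) = 30.85 · log₁₀(8250)
= 30.85 · (3.9165) = 120.82 mV

121 mV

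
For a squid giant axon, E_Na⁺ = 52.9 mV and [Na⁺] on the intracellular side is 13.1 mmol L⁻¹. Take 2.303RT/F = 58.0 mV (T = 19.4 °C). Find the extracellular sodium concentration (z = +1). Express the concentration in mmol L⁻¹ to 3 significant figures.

Nernst: E = (58.0/1) · log₁₀([out]/[in]), so log₁₀([out]/[in]) = 52.9 × 1 / 58.0 = 0.9121.
[out]/[in] = 10^(0.9121) = 8.167.
[out] = 8.167 × 13.1 = 107 mmol L⁻¹.

107 mmol L⁻¹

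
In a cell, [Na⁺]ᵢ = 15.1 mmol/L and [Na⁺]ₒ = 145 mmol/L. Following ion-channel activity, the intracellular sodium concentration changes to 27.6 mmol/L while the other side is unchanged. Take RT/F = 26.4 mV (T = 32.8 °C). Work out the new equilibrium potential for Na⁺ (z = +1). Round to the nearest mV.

After the shift: [Na⁺]_out = 145, [Na⁺]_in = 27.6 mmol/L.
E_new = (26.4/1)·ln(145/27.6) = 26.40 · (1.6589) = 43.80 mV

44 mV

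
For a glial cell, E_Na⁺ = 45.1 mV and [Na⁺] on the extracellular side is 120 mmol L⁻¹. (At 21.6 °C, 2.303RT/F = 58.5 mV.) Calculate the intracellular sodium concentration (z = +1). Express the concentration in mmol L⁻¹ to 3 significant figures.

Nernst: E = (58.5/1) · log₁₀([out]/[in]), so log₁₀([out]/[in]) = 45.1 × 1 / 58.5 = 0.7709.
[out]/[in] = 10^(0.7709) = 5.901.
[in] = 120 / 5.901 = 20.33 mmol L⁻¹.

20.3 mmol L⁻¹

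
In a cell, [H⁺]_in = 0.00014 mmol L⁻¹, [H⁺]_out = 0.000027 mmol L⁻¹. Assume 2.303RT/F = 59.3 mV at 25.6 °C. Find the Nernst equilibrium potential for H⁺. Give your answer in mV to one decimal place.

E = (59.3/z) · log₁₀([H⁺]_out/[H⁺]_in) with z = +1.
= (59.3/1) · log₁₀(0.000027/0.00014) = 59.30 · log₁₀(0.1929)
= 59.30 · (-0.7148) = -42.39 mV

-42.4 mV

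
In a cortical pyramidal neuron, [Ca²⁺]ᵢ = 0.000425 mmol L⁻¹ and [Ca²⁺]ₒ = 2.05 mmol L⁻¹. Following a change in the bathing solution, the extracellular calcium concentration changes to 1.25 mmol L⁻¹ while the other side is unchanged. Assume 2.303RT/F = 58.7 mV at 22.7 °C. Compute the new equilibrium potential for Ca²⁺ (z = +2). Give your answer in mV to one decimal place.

101.8 mV

After the shift: [Ca²⁺]_out = 1.25, [Ca²⁺]_in = 0.000425 mmol L⁻¹.
E_new = (58.7/2)·log₁₀(1.25/0.000425) = 29.35 · (3.4685) = 101.80 mV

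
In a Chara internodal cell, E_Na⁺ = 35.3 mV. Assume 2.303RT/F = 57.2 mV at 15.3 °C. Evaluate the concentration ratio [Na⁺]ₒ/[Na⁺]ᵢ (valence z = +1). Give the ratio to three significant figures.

4.14

log₁₀([out]/[in]) = E·z/(57.2) = 35.3 × 1 / 57.2 = 0.6171
[out]/[in] = 10^(0.6171) = 4.141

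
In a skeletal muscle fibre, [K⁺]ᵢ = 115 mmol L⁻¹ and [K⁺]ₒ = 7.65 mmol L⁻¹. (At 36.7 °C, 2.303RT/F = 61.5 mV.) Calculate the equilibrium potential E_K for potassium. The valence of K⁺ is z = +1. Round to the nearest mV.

E = (61.5/z) · log₁₀([K⁺]_out/[K⁺]_in) with z = +1.
= (61.5/1) · log₁₀(7.65/115) = 61.50 · log₁₀(0.06652)
= 61.50 · (-1.1770) = -72.39 mV

-72 mV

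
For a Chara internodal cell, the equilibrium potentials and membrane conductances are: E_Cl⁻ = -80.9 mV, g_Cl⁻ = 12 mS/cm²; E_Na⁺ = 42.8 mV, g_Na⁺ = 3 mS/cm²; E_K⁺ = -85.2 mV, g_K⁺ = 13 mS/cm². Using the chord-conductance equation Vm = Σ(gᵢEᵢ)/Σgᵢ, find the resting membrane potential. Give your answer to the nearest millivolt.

Σ gᵢEᵢ = 12·(-80.9) + 3·(42.8) + 13·(-85.2) = -1950.00
Σ gᵢ = 12 + 3 + 13 = 28
Vm = -1950.00 / 28 = -69.64 mV

-70 mV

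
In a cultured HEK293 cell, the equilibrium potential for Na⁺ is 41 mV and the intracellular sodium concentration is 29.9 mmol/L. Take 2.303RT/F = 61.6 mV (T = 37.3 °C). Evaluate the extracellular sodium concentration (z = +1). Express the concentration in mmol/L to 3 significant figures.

Nernst: E = (61.6/1) · log₁₀([out]/[in]), so log₁₀([out]/[in]) = 41.0 × 1 / 61.6 = 0.6656.
[out]/[in] = 10^(0.6656) = 4.63.
[out] = 4.63 × 29.9 = 138.4 mmol/L.

138 mmol/L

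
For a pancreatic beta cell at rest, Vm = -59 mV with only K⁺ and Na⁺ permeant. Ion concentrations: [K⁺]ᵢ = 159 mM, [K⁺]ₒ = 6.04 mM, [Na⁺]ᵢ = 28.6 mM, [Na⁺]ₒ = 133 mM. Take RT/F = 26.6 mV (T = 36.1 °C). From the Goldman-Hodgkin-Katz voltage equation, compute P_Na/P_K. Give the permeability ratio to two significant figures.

0.087

Let α = P_Na/P_K. GHK: Vm = 26.6·ln[(Kₒ + α·Naₒ)/(Kᵢ + α·Naᵢ)].
e^(Vm/26.6) = e^(-59.0/26.6) = 0.10882
So 0.10882·(Kᵢ + α·Naᵢ) = Kₒ + α·Naₒ → α = (0.10882·159.0 − 6.04) / (133.0 − 0.10882·28.6)
α = (17.3 − 6.04) / (133.0 − 3.112) = 11.26/129.9 = 0.08671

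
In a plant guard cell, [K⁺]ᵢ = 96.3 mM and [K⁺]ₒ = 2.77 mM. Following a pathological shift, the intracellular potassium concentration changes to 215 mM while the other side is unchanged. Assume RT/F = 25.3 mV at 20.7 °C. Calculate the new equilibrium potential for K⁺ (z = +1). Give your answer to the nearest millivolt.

After the shift: [K⁺]_out = 2.77, [K⁺]_in = 215 mM.
E_new = (25.3/1)·ln(2.77/215) = 25.30 · (-4.3518) = -110.10 mV

-110 mV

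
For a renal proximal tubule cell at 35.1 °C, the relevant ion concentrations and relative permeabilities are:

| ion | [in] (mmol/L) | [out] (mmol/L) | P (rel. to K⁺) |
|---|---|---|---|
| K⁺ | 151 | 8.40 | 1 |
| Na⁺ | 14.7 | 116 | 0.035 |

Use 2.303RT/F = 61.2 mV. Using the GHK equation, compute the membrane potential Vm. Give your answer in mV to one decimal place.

Vm = 61.2 · log₁₀[(Σ P·[cation]ₒ + Σ P·[anion]ᵢ) / (Σ P·[cation]ᵢ + Σ P·[anion]ₒ)]
Numerator = 1×8.40 + 0.035×116 = 12.46
Denominator = 1×151 + 0.035×14.7 = 151.5
Vm = 61.2 · log₁₀(0.082236) = 61.2 × (-1.0849) = -66.40 mV

-66.4 mV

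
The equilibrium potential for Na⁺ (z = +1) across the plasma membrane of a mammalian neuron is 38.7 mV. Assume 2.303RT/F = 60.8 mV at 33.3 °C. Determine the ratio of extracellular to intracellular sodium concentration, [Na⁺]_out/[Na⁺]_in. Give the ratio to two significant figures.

4.3

log₁₀([out]/[in]) = E·z/(60.8) = 38.7 × 1 / 60.8 = 0.6365
[out]/[in] = 10^(0.6365) = 4.33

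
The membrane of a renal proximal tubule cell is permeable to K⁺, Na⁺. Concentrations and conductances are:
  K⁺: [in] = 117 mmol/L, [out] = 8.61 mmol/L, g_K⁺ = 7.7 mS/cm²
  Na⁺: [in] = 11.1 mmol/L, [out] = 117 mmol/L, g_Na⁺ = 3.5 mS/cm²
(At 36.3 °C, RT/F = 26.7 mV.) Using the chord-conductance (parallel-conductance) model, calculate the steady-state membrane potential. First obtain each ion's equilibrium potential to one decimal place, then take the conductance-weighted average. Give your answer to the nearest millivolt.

E_K⁺ = (26.7/1)·ln(8.61/117) = -69.7 mV
E_Na⁺ = (26.7/1)·ln(117/11.1) = 62.9 mV
Vm = (Σ gᵢEᵢ)/(Σ gᵢ) = (7.7·-69.7 + 3.5·62.9) / (7.7 + 3.5)
= -316.54 / 11.2 = -28.26 mV

-28 mV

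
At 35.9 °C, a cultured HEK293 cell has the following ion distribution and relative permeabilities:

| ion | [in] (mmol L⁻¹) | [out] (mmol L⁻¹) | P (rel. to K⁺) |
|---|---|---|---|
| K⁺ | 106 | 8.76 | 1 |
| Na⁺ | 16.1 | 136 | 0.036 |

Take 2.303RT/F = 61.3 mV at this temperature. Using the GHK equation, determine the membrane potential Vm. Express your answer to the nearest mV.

-55 mV

Vm = 61.3 · log₁₀[(Σ P·[cation]ₒ + Σ P·[anion]ᵢ) / (Σ P·[cation]ᵢ + Σ P·[anion]ₒ)]
Numerator = 1×8.76 + 0.036×136 = 13.66
Denominator = 1×106 + 0.036×16.1 = 106.6
Vm = 61.3 · log₁₀(0.12813) = 61.3 × (-0.8924) = -54.70 mV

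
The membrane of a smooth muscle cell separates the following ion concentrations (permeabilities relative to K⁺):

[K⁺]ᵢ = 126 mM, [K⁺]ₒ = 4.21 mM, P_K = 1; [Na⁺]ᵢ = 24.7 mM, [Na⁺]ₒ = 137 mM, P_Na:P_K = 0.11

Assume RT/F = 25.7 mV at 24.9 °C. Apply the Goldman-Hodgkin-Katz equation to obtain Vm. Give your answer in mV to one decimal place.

Vm = 25.7 · ln[(Σ P·[cation]ₒ + Σ P·[anion]ᵢ) / (Σ P·[cation]ᵢ + Σ P·[anion]ₒ)]
Numerator = 1×4.21 + 0.11×137 = 19.28
Denominator = 1×126 + 0.11×24.7 = 128.7
Vm = 25.7 · ln(0.14979) = 25.7 × (-1.8985) = -48.79 mV

-48.8 mV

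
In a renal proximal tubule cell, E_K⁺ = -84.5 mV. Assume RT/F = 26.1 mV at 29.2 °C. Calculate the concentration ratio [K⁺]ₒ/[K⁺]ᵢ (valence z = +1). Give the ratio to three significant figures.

ln([out]/[in]) = E·z/(26.1) = -84.5 × 1 / 26.1 = -3.2375
[out]/[in] = e^(-3.2375) = 0.03926

0.0393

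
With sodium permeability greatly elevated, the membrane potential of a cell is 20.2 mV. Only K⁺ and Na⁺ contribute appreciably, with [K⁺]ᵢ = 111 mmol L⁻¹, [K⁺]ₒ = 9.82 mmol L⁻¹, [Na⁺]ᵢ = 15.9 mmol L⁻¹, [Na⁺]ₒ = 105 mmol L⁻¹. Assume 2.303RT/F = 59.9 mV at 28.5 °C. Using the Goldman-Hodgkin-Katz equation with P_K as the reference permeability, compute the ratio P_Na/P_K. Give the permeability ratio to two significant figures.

3.3

Let α = P_Na/P_K. GHK: Vm = 59.9·log₁₀[(Kₒ + α·Naₒ)/(Kᵢ + α·Naᵢ)].
10^(Vm/59.9) = 10^(20.2/59.9) = 2.1738
So 2.1738·(Kᵢ + α·Naᵢ) = Kₒ + α·Naₒ → α = (2.1738·111.0 − 9.82) / (105.0 − 2.1738·15.9)
α = (241.3 − 9.82) / (105.0 − 34.56) = 231.5/70.44 = 3.286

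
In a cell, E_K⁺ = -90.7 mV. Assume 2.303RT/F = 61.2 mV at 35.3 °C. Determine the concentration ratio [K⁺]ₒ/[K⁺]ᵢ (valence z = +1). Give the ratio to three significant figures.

log₁₀([out]/[in]) = E·z/(61.2) = -90.7 × 1 / 61.2 = -1.4820
[out]/[in] = 10^(-1.4820) = 0.03296

0.0330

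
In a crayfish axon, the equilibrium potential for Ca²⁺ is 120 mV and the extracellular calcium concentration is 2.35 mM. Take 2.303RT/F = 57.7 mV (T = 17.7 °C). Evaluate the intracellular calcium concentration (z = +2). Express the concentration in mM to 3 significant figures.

Nernst: E = (57.7/2) · log₁₀([out]/[in]), so log₁₀([out]/[in]) = 120.0 × 2 / 57.7 = 4.1594.
[out]/[in] = 10^(4.1594) = 1.444e+04.
[in] = 2.35 / 1.444e+04 = 0.0001628 mM.

0.000163 mM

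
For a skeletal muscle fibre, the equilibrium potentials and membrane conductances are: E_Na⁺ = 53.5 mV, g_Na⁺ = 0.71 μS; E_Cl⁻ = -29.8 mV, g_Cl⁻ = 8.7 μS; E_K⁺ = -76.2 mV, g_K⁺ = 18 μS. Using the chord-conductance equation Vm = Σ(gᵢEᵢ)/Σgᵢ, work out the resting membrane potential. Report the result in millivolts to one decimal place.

-58.1 mV

Σ gᵢEᵢ = 0.71·(53.5) + 8.7·(-29.8) + 18·(-76.2) = -1592.88
Σ gᵢ = 0.71 + 8.7 + 18 = 27.41
Vm = -1592.88 / 27.41 = -58.11 mV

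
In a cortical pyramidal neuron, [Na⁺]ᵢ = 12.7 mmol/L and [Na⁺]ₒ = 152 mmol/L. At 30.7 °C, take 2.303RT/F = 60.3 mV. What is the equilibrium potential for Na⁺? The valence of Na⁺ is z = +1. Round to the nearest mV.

E = (60.3/z) · log₁₀([Na⁺]_out/[Na⁺]_in) with z = +1.
= (60.3/1) · log₁₀(152/12.7) = 60.30 · log₁₀(11.97)
= 60.30 · (1.0780) = 65.01 mV

65 mV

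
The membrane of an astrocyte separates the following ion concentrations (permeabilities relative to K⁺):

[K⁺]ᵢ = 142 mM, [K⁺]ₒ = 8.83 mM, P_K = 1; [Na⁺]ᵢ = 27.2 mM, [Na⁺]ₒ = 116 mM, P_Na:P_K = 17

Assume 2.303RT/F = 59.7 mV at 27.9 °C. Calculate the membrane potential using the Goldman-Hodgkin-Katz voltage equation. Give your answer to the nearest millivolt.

31 mV

Vm = 59.7 · log₁₀[(Σ P·[cation]ₒ + Σ P·[anion]ᵢ) / (Σ P·[cation]ᵢ + Σ P·[anion]ₒ)]
Numerator = 1×8.83 + 17×116 = 1981
Denominator = 1×142 + 17×27.2 = 604.4
Vm = 59.7 · log₁₀(3.2773) = 59.7 × (0.5155) = 30.78 mV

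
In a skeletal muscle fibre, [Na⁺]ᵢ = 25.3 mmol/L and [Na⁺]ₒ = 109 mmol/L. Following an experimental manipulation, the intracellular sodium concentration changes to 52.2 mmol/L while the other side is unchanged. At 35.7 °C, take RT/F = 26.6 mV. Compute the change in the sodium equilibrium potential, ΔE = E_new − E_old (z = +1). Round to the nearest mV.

-19 mV

E_old = (26.6/1)·ln(109/25.3) = 38.85 mV
E_new = (26.6/1)·ln(109/52.2) = 19.58 mV
ΔE = 19.58 − (38.85) = -19.27 mV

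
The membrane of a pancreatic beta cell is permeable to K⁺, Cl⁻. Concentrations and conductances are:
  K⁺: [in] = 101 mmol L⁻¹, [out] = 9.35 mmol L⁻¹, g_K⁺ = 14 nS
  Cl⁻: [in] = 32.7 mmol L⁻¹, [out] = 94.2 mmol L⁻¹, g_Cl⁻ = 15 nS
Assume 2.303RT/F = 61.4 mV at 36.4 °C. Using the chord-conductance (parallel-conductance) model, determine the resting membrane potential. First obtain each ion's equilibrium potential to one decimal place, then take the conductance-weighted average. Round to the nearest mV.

E_K⁺ = (61.4/1)·log₁₀(9.35/101) = -63.5 mV
E_Cl⁻ = (61.4/-1)·log₁₀(94.2/32.7) = -28.2 mV
Vm = (Σ gᵢEᵢ)/(Σ gᵢ) = (14·-63.5 + 15·-28.2) / (14 + 15)
= -1312.00 / 29 = -45.24 mV

-45 mV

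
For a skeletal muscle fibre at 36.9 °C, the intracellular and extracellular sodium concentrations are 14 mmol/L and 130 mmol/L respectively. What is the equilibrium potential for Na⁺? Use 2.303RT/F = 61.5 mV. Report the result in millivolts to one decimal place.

E = (61.5/z) · log₁₀([Na⁺]_out/[Na⁺]_in) with z = +1.
= (61.5/1) · log₁₀(130/14) = 61.50 · log₁₀(9.286)
= 61.50 · (0.9678) = 59.52 mV

59.5 mV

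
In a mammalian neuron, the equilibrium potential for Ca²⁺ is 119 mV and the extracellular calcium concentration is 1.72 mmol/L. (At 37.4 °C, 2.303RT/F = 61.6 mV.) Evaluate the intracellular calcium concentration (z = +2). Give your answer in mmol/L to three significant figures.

0.000235 mmol/L

Nernst: E = (61.6/2) · log₁₀([out]/[in]), so log₁₀([out]/[in]) = 119.0 × 2 / 61.6 = 3.8636.
[out]/[in] = 10^(3.8636) = 7305.
[in] = 1.72 / 7305 = 0.0002354 mmol/L.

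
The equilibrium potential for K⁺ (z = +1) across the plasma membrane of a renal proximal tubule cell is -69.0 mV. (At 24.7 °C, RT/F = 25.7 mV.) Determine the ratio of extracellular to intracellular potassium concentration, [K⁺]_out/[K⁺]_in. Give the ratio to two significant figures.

0.068

ln([out]/[in]) = E·z/(25.7) = -69.0 × 1 / 25.7 = -2.6848
[out]/[in] = e^(-2.6848) = 0.06823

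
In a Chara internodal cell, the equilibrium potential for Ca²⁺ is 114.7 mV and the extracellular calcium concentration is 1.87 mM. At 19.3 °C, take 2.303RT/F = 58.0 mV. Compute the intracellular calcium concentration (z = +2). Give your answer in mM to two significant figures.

0.00021 mM

Nernst: E = (58.0/2) · log₁₀([out]/[in]), so log₁₀([out]/[in]) = 114.7 × 2 / 58.0 = 3.9552.
[out]/[in] = 10^(3.9552) = 9019.
[in] = 1.87 / 9019 = 0.0002073 mM.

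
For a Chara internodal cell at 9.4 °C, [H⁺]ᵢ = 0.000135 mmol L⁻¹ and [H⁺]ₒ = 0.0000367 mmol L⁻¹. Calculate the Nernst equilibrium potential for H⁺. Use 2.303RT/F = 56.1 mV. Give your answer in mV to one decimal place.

-31.7 mV

E = (56.1/z) · log₁₀([H⁺]_out/[H⁺]_in) with z = +1.
= (56.1/1) · log₁₀(0.0000367/0.000135) = 56.10 · log₁₀(0.2719)
= 56.10 · (-0.5657) = -31.73 mV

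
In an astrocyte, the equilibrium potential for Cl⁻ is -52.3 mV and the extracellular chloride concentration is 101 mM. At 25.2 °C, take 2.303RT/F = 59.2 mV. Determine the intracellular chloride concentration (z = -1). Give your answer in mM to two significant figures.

Nernst: E = (59.2/-1) · log₁₀([out]/[in]), so log₁₀([out]/[in]) = -52.3 × -1 / 59.2 = 0.8834.
[out]/[in] = 10^(0.8834) = 7.646.
[in] = 101 / 7.646 = 13.21 mM.

13 mM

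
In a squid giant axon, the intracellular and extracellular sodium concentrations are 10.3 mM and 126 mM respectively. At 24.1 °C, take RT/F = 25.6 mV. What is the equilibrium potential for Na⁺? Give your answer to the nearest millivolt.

E = (25.6/z) · ln([Na⁺]_out/[Na⁺]_in) with z = +1.
= (25.6/1) · ln(126/10.3) = 25.60 · ln(12.23)
= 25.60 · (2.5041) = 64.11 mV

64 mV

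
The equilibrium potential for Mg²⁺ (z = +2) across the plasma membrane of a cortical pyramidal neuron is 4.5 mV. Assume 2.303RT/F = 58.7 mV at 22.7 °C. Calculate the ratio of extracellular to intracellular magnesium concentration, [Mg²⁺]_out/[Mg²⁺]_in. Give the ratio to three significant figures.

log₁₀([out]/[in]) = E·z/(58.7) = 4.5 × 2 / 58.7 = 0.1533
[out]/[in] = 10^(0.1533) = 1.423

1.42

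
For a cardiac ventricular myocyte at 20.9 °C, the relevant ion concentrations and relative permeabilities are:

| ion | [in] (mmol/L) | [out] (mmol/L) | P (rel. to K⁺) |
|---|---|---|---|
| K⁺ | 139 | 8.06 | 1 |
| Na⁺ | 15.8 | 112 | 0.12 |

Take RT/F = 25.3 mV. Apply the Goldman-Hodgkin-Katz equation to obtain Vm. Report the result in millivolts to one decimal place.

-47.6 mV

Vm = 25.3 · ln[(Σ P·[cation]ₒ + Σ P·[anion]ᵢ) / (Σ P·[cation]ᵢ + Σ P·[anion]ₒ)]
Numerator = 1×8.06 + 0.12×112 = 21.5
Denominator = 1×139 + 0.12×15.8 = 140.9
Vm = 25.3 · ln(0.15259) = 25.3 × (-1.8800) = -47.56 mV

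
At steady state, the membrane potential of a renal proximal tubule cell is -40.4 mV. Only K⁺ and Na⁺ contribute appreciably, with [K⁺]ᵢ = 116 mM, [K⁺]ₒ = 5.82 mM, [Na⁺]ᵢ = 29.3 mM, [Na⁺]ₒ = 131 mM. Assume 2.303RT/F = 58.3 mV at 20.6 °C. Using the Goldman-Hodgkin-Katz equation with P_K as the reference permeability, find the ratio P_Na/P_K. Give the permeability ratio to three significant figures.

0.142

Let α = P_Na/P_K. GHK: Vm = 58.3·log₁₀[(Kₒ + α·Naₒ)/(Kᵢ + α·Naᵢ)].
10^(Vm/58.3) = 10^(-40.4/58.3) = 0.20278
So 0.20278·(Kᵢ + α·Naᵢ) = Kₒ + α·Naₒ → α = (0.20278·116.0 − 5.82) / (131.0 − 0.20278·29.3)
α = (23.52 − 5.82) / (131.0 − 5.942) = 17.7/125.1 = 0.1416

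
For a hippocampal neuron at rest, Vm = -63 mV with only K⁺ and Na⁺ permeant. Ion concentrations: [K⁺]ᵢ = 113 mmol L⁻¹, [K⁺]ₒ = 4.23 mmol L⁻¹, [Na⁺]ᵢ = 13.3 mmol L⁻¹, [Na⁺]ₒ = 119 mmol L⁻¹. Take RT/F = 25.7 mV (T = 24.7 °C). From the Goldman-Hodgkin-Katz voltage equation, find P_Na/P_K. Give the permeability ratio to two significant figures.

0.047

Let α = P_Na/P_K. GHK: Vm = 25.7·ln[(Kₒ + α·Naₒ)/(Kᵢ + α·Naᵢ)].
e^(Vm/25.7) = e^(-63.0/25.7) = 0.086176
So 0.086176·(Kᵢ + α·Naᵢ) = Kₒ + α·Naₒ → α = (0.086176·113.0 − 4.23) / (119.0 − 0.086176·13.3)
α = (9.738 − 4.23) / (119.0 − 1.146) = 5.508/117.9 = 0.04674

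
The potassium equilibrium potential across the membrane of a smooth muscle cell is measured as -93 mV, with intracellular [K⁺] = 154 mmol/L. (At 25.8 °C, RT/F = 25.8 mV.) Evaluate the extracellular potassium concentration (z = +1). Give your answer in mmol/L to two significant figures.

4.2 mmol/L

Nernst: E = (25.8/1) · ln([out]/[in]), so ln([out]/[in]) = -93.0 × 1 / 25.8 = -3.6047.
[out]/[in] = e^(-3.6047) = 0.0272.
[out] = 0.0272 × 154 = 4.188 mmol/L.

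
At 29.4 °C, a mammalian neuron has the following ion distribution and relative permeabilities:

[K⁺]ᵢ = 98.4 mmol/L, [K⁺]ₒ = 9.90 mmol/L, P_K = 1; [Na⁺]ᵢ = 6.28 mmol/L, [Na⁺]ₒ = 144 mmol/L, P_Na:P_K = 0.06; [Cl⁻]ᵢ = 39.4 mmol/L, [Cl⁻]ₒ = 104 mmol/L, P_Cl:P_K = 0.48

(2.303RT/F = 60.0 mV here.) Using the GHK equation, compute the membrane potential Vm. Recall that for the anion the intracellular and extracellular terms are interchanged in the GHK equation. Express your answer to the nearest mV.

Vm = 60.0 · log₁₀[(Σ P·[cation]ₒ + Σ P·[anion]ᵢ) / (Σ P·[cation]ᵢ + Σ P·[anion]ₒ)]
Numerator = 1×9.90 + 0.06×144 + 0.48×39.4 = 37.45
Denominator = 1×98.4 + 0.06×6.28 + 0.48×104 = 148.7
Vm = 60.0 · log₁₀(0.25187) = 60.0 × (-0.5988) = -35.93 mV

-36 mV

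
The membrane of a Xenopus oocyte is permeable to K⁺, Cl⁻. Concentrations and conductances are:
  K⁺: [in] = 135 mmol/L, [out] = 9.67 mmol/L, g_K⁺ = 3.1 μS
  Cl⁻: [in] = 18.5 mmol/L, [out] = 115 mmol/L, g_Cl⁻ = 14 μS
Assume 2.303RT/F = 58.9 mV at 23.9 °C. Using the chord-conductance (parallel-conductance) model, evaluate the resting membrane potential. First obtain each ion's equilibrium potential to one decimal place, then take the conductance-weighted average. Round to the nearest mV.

-50 mV

E_K⁺ = (58.9/1)·log₁₀(9.67/135) = -67.4 mV
E_Cl⁻ = (58.9/-1)·log₁₀(115/18.5) = -46.7 mV
Vm = (Σ gᵢEᵢ)/(Σ gᵢ) = (3.1·-67.4 + 14·-46.7) / (3.1 + 14)
= -862.74 / 17.1 = -50.45 mV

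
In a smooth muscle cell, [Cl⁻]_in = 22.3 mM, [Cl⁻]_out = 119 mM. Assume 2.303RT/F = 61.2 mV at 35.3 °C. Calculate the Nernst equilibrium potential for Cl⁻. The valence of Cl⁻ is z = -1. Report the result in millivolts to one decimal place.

-44.5 mV

E = (61.2/z) · log₁₀([Cl⁻]_out/[Cl⁻]_in) with z = -1.
For an anion, dividing by z = -1 reverses the sign.
= (61.2/-1) · log₁₀(119/22.3) = -61.20 · log₁₀(5.336)
= -61.20 · (0.7272) = -44.51 mV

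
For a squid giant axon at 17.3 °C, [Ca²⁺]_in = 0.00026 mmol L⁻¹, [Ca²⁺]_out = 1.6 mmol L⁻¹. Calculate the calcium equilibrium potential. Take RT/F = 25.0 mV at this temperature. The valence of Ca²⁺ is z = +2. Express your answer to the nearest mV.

E = (25.0/z) · ln([Ca²⁺]_out/[Ca²⁺]_in) with z = +2.
= (25.0/2) · ln(1.6/0.00026) = 12.50 · ln(6154)
= 12.50 · (8.7248) = 109.06 mV

109 mV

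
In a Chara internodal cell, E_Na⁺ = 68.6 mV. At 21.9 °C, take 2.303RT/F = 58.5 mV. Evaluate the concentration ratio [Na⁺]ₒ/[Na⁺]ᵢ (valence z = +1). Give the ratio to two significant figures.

log₁₀([out]/[in]) = E·z/(58.5) = 68.6 × 1 / 58.5 = 1.1726
[out]/[in] = 10^(1.1726) = 14.88

15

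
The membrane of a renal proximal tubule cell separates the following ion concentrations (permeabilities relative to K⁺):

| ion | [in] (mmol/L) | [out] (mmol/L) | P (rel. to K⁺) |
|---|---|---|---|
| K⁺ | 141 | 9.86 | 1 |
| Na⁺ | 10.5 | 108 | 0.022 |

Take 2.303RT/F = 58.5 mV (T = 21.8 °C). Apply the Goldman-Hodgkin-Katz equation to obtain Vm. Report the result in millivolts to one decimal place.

-62.1 mV

Vm = 58.5 · log₁₀[(Σ P·[cation]ₒ + Σ P·[anion]ᵢ) / (Σ P·[cation]ᵢ + Σ P·[anion]ₒ)]
Numerator = 1×9.86 + 0.022×108 = 12.24
Denominator = 1×141 + 0.022×10.5 = 141.2
Vm = 58.5 · log₁₀(0.086638) = 58.5 × (-1.0623) = -62.14 mV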